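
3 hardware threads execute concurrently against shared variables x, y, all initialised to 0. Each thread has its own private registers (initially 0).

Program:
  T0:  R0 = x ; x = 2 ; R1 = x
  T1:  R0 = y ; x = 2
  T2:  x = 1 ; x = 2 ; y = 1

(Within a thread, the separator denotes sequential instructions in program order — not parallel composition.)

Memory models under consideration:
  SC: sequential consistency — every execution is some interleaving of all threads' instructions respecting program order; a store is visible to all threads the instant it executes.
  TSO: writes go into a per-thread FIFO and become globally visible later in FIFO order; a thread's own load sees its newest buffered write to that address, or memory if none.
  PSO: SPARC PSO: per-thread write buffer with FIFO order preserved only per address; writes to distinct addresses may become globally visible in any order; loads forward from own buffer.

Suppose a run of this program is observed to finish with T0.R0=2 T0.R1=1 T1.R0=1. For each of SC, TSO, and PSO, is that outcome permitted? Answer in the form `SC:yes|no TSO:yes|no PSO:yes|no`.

outcome vector order: (T0.R0,T0.R1,T1.R0)
under SC → 0/1/0, 0/1/1, 0/2/0, 0/2/1, 1/2/0, 1/2/1, 2/1/0, 2/2/0, 2/2/1
under TSO → 0/1/0, 0/1/1, 0/2/0, 0/2/1, 1/2/0, 1/2/1, 2/1/0, 2/2/0, 2/2/1
under PSO → 0/1/0, 0/1/1, 0/2/0, 0/2/1, 1/2/0, 1/2/1, 2/1/0, 2/1/1, 2/2/0, 2/2/1
target 2/1/1 ∈ {PSO}

SC:no TSO:no PSO:yes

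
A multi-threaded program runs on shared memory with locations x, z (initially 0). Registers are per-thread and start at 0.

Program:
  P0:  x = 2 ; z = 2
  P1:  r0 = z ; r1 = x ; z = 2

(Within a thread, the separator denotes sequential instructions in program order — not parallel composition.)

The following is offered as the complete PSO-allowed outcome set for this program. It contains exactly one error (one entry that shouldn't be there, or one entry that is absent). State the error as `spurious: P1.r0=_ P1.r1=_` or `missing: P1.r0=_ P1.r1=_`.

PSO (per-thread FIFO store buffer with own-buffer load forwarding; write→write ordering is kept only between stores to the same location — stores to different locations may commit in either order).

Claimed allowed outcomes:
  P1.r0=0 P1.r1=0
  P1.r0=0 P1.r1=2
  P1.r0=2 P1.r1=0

missing: P1.r0=2 P1.r1=2

outcome vector order: (P1.r0,P1.r1)
under PSO → 0/0; 0/2; 2/0; 2/2
PSO∖claimed = {2/2}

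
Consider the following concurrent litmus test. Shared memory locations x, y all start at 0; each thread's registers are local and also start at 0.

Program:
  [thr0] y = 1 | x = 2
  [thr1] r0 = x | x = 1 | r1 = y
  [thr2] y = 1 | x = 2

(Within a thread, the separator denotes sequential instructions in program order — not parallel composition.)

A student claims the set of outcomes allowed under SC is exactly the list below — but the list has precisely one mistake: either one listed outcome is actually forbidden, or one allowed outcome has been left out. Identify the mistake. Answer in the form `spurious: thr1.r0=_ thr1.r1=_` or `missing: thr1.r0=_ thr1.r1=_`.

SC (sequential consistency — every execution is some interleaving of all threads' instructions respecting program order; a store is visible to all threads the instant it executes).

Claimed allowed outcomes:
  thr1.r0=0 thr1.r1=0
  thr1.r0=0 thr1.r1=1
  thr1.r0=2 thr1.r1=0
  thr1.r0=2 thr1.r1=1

outcome vector order: (thr1.r0,thr1.r1)
SC: 3 outcomes — {(0,0), (0,1), (2,1)}
claimed∖SC = {(2,0)}

spurious: thr1.r0=2 thr1.r1=0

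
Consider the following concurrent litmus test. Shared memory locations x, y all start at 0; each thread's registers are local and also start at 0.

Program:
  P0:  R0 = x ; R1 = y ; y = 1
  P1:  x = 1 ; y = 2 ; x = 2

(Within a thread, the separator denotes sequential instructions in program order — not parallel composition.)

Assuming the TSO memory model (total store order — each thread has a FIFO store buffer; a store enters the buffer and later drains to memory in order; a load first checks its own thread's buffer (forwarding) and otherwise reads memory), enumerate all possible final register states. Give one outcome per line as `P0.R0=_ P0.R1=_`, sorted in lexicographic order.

P0.R0=0 P0.R1=0
P0.R0=0 P0.R1=2
P0.R0=1 P0.R1=0
P0.R0=1 P0.R1=2
P0.R0=2 P0.R1=2

outcome vector order: (P0.R0,P0.R1)
|TSO outcomes| = 5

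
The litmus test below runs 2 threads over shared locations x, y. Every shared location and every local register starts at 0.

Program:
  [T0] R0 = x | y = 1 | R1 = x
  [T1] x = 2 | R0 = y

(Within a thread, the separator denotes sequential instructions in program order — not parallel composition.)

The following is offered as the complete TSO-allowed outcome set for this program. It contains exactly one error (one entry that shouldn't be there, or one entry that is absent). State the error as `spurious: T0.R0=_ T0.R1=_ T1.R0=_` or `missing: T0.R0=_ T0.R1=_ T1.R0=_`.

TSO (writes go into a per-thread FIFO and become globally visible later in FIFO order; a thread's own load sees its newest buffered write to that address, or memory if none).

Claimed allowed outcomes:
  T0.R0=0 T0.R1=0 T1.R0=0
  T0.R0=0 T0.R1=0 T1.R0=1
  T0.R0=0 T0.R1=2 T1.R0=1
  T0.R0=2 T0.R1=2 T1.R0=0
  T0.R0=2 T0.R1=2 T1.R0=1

outcome vector order: (T0.R0,T0.R1,T1.R0)
TSO: 6 outcomes — {(0,0,0); (0,0,1); (0,2,0); (0,2,1); (2,2,0); (2,2,1)}
TSO∖claimed = {(0,2,0)}

missing: T0.R0=0 T0.R1=2 T1.R0=0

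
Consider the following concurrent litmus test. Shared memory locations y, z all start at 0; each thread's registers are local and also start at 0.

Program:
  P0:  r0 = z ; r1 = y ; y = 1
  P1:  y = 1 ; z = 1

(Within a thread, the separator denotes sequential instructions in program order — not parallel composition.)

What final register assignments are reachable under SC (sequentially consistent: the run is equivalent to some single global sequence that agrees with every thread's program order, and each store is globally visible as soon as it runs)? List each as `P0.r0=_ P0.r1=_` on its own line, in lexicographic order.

outcome vector order: (P0.r0,P0.r1)
|SC outcomes| = 3

P0.r0=0 P0.r1=0
P0.r0=0 P0.r1=1
P0.r0=1 P0.r1=1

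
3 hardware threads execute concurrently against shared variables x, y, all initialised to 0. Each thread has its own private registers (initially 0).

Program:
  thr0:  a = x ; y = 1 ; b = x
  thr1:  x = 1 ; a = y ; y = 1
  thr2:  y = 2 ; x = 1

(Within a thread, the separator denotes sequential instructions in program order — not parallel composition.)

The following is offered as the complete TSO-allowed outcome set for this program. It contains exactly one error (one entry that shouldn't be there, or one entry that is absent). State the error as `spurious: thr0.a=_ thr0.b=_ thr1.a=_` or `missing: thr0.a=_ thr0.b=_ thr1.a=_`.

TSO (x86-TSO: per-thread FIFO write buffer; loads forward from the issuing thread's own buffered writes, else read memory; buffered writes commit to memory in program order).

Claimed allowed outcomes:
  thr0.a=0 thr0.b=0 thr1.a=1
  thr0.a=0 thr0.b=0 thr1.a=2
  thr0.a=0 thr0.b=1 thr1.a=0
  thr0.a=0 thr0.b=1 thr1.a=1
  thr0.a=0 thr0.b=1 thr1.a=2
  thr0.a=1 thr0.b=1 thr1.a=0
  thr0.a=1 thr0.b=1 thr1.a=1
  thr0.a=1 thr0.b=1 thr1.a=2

outcome vector order: (thr0.a,thr0.b,thr1.a)
[TSO] allowed = {0/0/0, 0/0/1, 0/0/2, 0/1/0, 0/1/1, 0/1/2, 1/1/0, 1/1/1, 1/1/2}
TSO∖claimed = {0/0/0}

missing: thr0.a=0 thr0.b=0 thr1.a=0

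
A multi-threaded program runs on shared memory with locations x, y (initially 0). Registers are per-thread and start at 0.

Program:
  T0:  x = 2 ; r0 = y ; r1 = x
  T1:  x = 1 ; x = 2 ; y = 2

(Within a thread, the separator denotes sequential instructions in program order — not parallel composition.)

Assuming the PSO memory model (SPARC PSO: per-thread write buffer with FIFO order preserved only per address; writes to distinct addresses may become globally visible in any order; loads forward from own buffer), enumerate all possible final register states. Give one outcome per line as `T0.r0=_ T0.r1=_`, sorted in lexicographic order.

outcome vector order: (T0.r0,T0.r1)
|PSO outcomes| = 4

T0.r0=0 T0.r1=1
T0.r0=0 T0.r1=2
T0.r0=2 T0.r1=1
T0.r0=2 T0.r1=2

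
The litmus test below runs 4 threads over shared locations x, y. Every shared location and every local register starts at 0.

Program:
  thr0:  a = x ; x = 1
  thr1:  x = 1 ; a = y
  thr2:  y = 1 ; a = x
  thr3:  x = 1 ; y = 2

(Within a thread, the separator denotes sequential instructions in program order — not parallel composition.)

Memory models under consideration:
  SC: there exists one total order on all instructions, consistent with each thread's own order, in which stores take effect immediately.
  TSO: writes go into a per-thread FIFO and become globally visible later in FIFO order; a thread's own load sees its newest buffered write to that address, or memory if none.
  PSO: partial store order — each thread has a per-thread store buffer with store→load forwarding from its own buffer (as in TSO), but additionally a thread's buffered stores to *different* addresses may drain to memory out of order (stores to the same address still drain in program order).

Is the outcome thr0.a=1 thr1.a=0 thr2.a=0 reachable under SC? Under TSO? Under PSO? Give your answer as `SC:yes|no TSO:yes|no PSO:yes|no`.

SC:no TSO:yes PSO:yes

outcome vector order: (thr0.a,thr1.a,thr2.a)
[SC] allowed = {<0 0 1> <0 1 0> <0 1 1> <0 2 0> <0 2 1> <1 0 1> <1 1 0> <1 1 1> <1 2 0> <1 2 1>}
[TSO] allowed = {<0 0 0> <0 0 1> <0 1 0> <0 1 1> <0 2 0> <0 2 1> <1 0 0> <1 0 1> <1 1 0> <1 1 1> <1 2 0> <1 2 1>}
[PSO] allowed = {<0 0 0> <0 0 1> <0 1 0> <0 1 1> <0 2 0> <0 2 1> <1 0 0> <1 0 1> <1 1 0> <1 1 1> <1 2 0> <1 2 1>}
target <1 0 0> ∈ {TSO,PSO}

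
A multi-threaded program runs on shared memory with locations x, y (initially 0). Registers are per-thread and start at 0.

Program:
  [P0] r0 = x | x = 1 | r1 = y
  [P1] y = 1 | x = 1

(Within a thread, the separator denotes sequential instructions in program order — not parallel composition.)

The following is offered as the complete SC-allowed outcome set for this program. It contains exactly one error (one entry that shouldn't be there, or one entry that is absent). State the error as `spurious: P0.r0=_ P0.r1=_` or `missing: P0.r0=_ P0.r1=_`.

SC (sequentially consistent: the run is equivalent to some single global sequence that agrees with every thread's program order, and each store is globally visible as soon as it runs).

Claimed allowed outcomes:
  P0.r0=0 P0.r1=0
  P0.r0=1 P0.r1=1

outcome vector order: (P0.r0,P0.r1)
[SC] allowed = {00 01 11}
SC∖claimed = {01}

missing: P0.r0=0 P0.r1=1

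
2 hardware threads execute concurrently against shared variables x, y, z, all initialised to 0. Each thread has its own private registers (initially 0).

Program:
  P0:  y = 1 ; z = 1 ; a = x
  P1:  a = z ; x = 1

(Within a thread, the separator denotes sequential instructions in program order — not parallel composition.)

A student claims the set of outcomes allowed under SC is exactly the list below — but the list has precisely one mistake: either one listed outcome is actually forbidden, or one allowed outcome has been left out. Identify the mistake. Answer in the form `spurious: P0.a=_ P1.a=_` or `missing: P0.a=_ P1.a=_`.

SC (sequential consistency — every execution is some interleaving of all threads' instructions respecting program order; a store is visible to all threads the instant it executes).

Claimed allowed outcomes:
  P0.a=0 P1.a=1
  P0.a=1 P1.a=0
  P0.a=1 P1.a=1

missing: P0.a=0 P1.a=0

outcome vector order: (P0.a,P1.a)
[SC] allowed = {00 01 10 11}
SC∖claimed = {00}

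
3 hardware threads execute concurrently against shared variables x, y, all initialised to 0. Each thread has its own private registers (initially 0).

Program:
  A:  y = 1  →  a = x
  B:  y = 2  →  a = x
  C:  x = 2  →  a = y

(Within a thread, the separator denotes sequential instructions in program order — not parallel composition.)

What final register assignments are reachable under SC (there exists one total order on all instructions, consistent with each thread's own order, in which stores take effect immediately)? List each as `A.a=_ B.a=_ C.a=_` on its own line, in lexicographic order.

A.a=0 B.a=0 C.a=1
A.a=0 B.a=0 C.a=2
A.a=0 B.a=2 C.a=1
A.a=0 B.a=2 C.a=2
A.a=2 B.a=0 C.a=1
A.a=2 B.a=0 C.a=2
A.a=2 B.a=2 C.a=0
A.a=2 B.a=2 C.a=1
A.a=2 B.a=2 C.a=2

outcome vector order: (A.a,B.a,C.a)
|SC outcomes| = 9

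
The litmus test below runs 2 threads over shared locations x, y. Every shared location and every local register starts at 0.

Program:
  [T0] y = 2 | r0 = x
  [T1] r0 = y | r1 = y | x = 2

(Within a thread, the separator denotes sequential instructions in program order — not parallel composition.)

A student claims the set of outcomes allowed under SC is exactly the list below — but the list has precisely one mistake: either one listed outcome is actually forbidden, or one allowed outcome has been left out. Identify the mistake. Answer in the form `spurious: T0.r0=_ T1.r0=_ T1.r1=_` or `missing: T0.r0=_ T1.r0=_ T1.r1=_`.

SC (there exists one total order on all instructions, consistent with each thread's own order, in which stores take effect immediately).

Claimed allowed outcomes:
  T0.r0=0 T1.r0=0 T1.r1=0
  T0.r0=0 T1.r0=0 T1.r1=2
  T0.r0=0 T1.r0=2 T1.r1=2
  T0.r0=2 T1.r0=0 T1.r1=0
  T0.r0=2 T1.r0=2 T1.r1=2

missing: T0.r0=2 T1.r0=0 T1.r1=2

outcome vector order: (T0.r0,T1.r0,T1.r1)
SC (6): (0,0,0), (0,0,2), (0,2,2), (2,0,0), (2,0,2), (2,2,2)
SC∖claimed = {(2,0,2)}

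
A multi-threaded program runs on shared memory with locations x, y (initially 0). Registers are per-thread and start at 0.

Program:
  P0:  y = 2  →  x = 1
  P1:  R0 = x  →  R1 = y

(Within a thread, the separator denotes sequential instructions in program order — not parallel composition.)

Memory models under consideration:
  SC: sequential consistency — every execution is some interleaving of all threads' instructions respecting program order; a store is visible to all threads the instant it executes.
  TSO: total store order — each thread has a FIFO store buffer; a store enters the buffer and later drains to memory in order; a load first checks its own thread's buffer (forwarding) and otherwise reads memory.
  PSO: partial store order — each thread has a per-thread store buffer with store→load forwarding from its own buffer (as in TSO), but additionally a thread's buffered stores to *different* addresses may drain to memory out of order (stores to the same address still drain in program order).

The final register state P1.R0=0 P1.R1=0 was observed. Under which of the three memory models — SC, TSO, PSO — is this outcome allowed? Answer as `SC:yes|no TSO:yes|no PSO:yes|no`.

outcome vector order: (P1.R0,P1.R1)
under SC → 0/0, 0/2, 1/2
under TSO → 0/0, 0/2, 1/2
under PSO → 0/0, 0/2, 1/0, 1/2
target 0/0 ∈ {SC,TSO,PSO}

SC:yes TSO:yes PSO:yes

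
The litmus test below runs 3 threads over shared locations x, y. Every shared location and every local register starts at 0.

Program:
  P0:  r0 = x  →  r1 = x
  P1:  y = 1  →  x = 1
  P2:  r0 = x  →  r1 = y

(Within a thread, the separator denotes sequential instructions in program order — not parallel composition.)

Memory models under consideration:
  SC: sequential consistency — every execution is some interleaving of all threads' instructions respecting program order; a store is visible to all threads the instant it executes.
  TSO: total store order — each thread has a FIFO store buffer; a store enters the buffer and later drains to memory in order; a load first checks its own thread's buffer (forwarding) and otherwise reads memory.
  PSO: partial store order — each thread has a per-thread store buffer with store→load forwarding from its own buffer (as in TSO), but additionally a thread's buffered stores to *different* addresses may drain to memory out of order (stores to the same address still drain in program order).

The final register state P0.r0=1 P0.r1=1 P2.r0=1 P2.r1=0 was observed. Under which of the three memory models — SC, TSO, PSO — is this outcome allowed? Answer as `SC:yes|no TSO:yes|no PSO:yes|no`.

SC:no TSO:no PSO:yes

outcome vector order: (P0.r0,P0.r1,P2.r0,P2.r1)
SC (9): 0000 0001 0011 0100 0101 0111 1100 1101 1111
TSO (9): 0000 0001 0011 0100 0101 0111 1100 1101 1111
PSO (12): 0000 0001 0010 0011 0100 0101 0110 0111 1100 1101 1110 1111
target 1110 ∈ {PSO}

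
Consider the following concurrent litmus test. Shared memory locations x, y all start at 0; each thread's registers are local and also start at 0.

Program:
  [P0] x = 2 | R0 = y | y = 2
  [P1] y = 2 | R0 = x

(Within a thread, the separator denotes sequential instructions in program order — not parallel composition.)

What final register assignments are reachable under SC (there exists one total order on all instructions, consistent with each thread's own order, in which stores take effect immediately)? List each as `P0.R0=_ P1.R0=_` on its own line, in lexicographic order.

P0.R0=0 P1.R0=2
P0.R0=2 P1.R0=0
P0.R0=2 P1.R0=2

outcome vector order: (P0.R0,P1.R0)
|SC outcomes| = 3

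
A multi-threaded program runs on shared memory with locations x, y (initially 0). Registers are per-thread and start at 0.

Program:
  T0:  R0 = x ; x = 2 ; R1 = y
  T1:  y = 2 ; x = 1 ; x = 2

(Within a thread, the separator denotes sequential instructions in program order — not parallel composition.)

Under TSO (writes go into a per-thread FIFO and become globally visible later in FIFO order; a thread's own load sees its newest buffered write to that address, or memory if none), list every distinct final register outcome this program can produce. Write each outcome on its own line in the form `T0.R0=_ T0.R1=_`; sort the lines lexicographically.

T0.R0=0 T0.R1=0
T0.R0=0 T0.R1=2
T0.R0=1 T0.R1=2
T0.R0=2 T0.R1=2

outcome vector order: (T0.R0,T0.R1)
|TSO outcomes| = 4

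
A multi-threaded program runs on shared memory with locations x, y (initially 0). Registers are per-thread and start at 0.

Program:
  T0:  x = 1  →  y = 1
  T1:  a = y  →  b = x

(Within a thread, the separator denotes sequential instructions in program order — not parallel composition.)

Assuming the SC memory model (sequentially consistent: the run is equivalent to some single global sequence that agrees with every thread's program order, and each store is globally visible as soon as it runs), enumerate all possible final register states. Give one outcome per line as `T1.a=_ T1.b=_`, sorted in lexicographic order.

outcome vector order: (T1.a,T1.b)
|SC outcomes| = 3

T1.a=0 T1.b=0
T1.a=0 T1.b=1
T1.a=1 T1.b=1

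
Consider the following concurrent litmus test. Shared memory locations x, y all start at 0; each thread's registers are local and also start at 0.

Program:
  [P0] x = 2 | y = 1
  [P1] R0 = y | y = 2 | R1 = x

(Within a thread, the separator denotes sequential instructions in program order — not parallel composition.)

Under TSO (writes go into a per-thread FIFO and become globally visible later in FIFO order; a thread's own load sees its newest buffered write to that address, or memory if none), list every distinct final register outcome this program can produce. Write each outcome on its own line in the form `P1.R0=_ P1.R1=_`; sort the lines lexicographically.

outcome vector order: (P1.R0,P1.R1)
|TSO outcomes| = 3

P1.R0=0 P1.R1=0
P1.R0=0 P1.R1=2
P1.R0=1 P1.R1=2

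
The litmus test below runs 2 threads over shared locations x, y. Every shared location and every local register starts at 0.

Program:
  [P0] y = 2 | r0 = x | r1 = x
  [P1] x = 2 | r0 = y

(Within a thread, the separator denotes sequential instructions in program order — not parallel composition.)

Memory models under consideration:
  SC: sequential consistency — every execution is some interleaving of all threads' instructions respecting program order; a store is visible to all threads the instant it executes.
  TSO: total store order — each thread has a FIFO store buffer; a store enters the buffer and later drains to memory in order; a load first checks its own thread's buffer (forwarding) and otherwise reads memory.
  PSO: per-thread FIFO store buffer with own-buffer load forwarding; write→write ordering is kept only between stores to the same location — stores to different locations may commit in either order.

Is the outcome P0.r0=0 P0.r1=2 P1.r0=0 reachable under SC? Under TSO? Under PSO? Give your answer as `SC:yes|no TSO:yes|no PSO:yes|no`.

outcome vector order: (P0.r0,P0.r1,P1.r0)
[SC] allowed = {(0,0,2), (0,2,2), (2,2,0), (2,2,2)}
[TSO] allowed = {(0,0,0), (0,0,2), (0,2,0), (0,2,2), (2,2,0), (2,2,2)}
[PSO] allowed = {(0,0,0), (0,0,2), (0,2,0), (0,2,2), (2,2,0), (2,2,2)}
target (0,2,0) ∈ {TSO,PSO}

SC:no TSO:yes PSO:yes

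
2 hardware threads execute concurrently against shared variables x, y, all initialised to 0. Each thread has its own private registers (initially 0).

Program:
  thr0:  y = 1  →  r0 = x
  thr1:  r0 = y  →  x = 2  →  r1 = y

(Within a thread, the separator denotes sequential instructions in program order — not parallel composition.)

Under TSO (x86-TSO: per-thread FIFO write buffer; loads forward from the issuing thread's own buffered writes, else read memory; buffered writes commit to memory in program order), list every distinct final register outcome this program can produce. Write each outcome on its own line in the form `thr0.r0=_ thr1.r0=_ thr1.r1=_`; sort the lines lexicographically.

thr0.r0=0 thr1.r0=0 thr1.r1=0
thr0.r0=0 thr1.r0=0 thr1.r1=1
thr0.r0=0 thr1.r0=1 thr1.r1=1
thr0.r0=2 thr1.r0=0 thr1.r1=0
thr0.r0=2 thr1.r0=0 thr1.r1=1
thr0.r0=2 thr1.r0=1 thr1.r1=1

outcome vector order: (thr0.r0,thr1.r0,thr1.r1)
|TSO outcomes| = 6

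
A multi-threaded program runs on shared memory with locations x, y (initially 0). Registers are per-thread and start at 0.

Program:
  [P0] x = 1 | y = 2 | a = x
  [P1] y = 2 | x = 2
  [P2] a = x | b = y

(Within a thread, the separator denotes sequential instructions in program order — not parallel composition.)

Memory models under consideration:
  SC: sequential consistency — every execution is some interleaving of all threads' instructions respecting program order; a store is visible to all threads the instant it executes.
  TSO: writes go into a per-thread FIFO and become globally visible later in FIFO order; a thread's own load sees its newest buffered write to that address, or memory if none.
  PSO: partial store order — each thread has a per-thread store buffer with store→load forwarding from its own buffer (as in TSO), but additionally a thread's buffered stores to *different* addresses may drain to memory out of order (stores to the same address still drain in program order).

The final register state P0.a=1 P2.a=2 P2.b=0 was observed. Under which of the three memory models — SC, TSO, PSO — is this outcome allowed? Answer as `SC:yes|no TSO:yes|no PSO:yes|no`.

SC:no TSO:no PSO:yes

outcome vector order: (P0.a,P2.a,P2.b)
SC (10): 100, 102, 110, 112, 122, 200, 202, 210, 212, 222
TSO (10): 100, 102, 110, 112, 122, 200, 202, 210, 212, 222
PSO (12): 100, 102, 110, 112, 120, 122, 200, 202, 210, 212, 220, 222
target 120 ∈ {PSO}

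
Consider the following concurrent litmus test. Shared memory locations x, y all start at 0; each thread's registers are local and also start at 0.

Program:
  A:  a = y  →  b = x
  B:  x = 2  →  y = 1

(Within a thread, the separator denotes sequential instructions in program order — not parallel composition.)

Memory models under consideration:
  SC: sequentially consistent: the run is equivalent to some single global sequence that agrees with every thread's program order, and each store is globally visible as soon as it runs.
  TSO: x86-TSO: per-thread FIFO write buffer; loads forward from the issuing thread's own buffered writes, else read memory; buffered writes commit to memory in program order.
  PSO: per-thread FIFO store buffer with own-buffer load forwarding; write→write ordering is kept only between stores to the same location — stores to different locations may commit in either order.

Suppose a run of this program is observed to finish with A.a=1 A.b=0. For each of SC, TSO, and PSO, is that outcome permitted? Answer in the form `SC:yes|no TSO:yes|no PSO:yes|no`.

SC:no TSO:no PSO:yes

outcome vector order: (A.a,A.b)
SC: 3 outcomes — {0/0; 0/2; 1/2}
TSO: 3 outcomes — {0/0; 0/2; 1/2}
PSO: 4 outcomes — {0/0; 0/2; 1/0; 1/2}
target 1/0 ∈ {PSO}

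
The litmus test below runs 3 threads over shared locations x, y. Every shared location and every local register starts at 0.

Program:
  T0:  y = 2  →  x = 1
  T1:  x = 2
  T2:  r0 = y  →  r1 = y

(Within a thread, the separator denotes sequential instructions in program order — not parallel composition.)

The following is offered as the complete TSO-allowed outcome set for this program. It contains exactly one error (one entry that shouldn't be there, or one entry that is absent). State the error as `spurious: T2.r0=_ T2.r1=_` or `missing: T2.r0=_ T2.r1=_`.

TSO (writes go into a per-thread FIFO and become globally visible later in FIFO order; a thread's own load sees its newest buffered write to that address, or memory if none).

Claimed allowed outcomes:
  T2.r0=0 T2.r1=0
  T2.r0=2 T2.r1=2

missing: T2.r0=0 T2.r1=2

outcome vector order: (T2.r0,T2.r1)
[TSO] allowed = {<0 0>, <0 2>, <2 2>}
TSO∖claimed = {<0 2>}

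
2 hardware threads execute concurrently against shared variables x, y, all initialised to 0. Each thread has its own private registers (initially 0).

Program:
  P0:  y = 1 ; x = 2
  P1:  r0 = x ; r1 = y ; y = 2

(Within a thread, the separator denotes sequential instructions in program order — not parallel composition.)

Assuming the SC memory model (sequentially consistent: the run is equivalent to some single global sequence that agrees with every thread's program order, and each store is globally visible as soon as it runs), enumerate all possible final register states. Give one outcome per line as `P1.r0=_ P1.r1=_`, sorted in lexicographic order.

P1.r0=0 P1.r1=0
P1.r0=0 P1.r1=1
P1.r0=2 P1.r1=1

outcome vector order: (P1.r0,P1.r1)
|SC outcomes| = 3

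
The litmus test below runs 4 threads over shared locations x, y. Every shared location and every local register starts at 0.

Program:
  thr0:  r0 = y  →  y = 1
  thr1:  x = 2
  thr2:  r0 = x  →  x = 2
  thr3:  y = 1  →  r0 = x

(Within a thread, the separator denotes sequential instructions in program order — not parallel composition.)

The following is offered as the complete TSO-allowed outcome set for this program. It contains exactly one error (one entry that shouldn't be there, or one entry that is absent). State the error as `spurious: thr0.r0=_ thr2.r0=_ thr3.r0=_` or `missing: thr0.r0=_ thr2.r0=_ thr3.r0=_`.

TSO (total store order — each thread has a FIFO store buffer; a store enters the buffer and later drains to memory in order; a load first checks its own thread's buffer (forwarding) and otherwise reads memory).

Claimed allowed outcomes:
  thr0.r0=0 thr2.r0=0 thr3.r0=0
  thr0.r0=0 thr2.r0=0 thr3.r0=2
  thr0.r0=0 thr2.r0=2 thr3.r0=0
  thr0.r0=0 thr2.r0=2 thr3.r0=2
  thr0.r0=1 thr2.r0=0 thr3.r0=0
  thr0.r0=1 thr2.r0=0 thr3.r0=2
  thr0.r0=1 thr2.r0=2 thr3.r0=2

missing: thr0.r0=1 thr2.r0=2 thr3.r0=0

outcome vector order: (thr0.r0,thr2.r0,thr3.r0)
TSO (8): 000 002 020 022 100 102 120 122
TSO∖claimed = {120}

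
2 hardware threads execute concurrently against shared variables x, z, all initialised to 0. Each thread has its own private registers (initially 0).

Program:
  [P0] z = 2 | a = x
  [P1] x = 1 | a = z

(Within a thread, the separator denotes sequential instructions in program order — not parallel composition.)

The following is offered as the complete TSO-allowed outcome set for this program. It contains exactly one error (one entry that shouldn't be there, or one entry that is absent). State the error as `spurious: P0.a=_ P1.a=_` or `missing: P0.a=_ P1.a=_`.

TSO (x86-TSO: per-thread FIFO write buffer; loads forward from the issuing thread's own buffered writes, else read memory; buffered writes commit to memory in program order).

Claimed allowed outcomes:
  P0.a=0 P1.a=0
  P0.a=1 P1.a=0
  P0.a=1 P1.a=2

outcome vector order: (P0.a,P1.a)
[TSO] allowed = {(0,0), (0,2), (1,0), (1,2)}
TSO∖claimed = {(0,2)}

missing: P0.a=0 P1.a=2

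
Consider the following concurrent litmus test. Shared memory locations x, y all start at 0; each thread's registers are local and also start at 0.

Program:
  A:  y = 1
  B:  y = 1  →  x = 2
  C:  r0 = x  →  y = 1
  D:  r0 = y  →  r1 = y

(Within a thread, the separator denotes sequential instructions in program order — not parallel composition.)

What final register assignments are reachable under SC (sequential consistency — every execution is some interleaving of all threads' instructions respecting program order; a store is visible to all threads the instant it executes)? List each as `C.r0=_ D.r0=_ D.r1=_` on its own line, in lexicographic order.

outcome vector order: (C.r0,D.r0,D.r1)
|SC outcomes| = 6

C.r0=0 D.r0=0 D.r1=0
C.r0=0 D.r0=0 D.r1=1
C.r0=0 D.r0=1 D.r1=1
C.r0=2 D.r0=0 D.r1=0
C.r0=2 D.r0=0 D.r1=1
C.r0=2 D.r0=1 D.r1=1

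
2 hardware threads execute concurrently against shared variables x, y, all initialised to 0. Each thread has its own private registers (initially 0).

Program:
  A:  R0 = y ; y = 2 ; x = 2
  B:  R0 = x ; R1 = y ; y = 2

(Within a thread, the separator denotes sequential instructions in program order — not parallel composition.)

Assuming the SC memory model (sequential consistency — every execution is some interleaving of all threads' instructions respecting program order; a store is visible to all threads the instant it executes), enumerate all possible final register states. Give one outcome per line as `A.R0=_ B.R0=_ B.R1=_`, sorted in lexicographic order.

A.R0=0 B.R0=0 B.R1=0
A.R0=0 B.R0=0 B.R1=2
A.R0=0 B.R0=2 B.R1=2
A.R0=2 B.R0=0 B.R1=0

outcome vector order: (A.R0,B.R0,B.R1)
|SC outcomes| = 4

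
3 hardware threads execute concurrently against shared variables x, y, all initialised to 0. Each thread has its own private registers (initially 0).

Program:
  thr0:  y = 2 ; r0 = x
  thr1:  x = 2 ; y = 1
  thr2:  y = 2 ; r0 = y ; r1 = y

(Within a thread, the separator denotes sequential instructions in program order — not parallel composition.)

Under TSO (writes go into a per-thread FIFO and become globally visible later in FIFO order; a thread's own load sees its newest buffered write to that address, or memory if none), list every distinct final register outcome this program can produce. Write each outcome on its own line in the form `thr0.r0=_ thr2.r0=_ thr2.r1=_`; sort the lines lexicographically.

thr0.r0=0 thr2.r0=1 thr2.r1=1
thr0.r0=0 thr2.r0=1 thr2.r1=2
thr0.r0=0 thr2.r0=2 thr2.r1=1
thr0.r0=0 thr2.r0=2 thr2.r1=2
thr0.r0=2 thr2.r0=1 thr2.r1=1
thr0.r0=2 thr2.r0=1 thr2.r1=2
thr0.r0=2 thr2.r0=2 thr2.r1=1
thr0.r0=2 thr2.r0=2 thr2.r1=2

outcome vector order: (thr0.r0,thr2.r0,thr2.r1)
|TSO outcomes| = 8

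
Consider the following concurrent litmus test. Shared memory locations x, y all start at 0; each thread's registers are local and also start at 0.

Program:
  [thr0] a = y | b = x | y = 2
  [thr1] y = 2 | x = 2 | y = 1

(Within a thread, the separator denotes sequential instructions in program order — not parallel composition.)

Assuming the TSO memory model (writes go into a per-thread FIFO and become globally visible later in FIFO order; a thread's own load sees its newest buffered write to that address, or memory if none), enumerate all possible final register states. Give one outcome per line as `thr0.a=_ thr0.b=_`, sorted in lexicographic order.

thr0.a=0 thr0.b=0
thr0.a=0 thr0.b=2
thr0.a=1 thr0.b=2
thr0.a=2 thr0.b=0
thr0.a=2 thr0.b=2

outcome vector order: (thr0.a,thr0.b)
|TSO outcomes| = 5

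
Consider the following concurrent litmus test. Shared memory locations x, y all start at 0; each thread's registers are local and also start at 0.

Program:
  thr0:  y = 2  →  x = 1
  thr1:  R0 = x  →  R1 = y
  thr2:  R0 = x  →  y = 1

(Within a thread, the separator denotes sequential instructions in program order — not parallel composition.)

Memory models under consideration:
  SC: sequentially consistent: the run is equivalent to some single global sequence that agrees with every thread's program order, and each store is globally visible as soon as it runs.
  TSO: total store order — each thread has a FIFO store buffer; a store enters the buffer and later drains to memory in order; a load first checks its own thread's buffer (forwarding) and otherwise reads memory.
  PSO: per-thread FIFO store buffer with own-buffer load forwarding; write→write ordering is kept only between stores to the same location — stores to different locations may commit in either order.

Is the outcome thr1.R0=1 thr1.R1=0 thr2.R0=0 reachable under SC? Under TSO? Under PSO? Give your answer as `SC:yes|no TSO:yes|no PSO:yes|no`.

outcome vector order: (thr1.R0,thr1.R1,thr2.R0)
[SC] allowed = {0/0/0; 0/0/1; 0/1/0; 0/1/1; 0/2/0; 0/2/1; 1/1/0; 1/1/1; 1/2/0; 1/2/1}
[TSO] allowed = {0/0/0; 0/0/1; 0/1/0; 0/1/1; 0/2/0; 0/2/1; 1/1/0; 1/1/1; 1/2/0; 1/2/1}
[PSO] allowed = {0/0/0; 0/0/1; 0/1/0; 0/1/1; 0/2/0; 0/2/1; 1/0/0; 1/0/1; 1/1/0; 1/1/1; 1/2/0; 1/2/1}
target 1/0/0 ∈ {PSO}

SC:no TSO:no PSO:yes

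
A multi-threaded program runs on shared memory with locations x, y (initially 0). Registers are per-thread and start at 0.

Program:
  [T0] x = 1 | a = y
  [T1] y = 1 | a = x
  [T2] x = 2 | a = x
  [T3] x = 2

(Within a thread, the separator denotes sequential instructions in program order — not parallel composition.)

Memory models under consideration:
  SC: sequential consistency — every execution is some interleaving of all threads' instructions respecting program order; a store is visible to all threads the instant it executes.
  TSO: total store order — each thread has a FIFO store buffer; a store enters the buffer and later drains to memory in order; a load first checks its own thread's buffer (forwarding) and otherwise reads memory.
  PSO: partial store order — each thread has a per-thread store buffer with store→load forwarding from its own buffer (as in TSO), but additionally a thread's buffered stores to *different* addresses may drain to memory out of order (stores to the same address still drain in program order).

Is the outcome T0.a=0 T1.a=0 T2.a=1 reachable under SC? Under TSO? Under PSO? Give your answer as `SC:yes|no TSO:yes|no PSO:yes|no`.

SC:no TSO:yes PSO:yes

outcome vector order: (T0.a,T1.a,T2.a)
under SC → (0,1,1); (0,1,2); (0,2,1); (0,2,2); (1,0,1); (1,0,2); (1,1,1); (1,1,2); (1,2,1); (1,2,2)
under TSO → (0,0,1); (0,0,2); (0,1,1); (0,1,2); (0,2,1); (0,2,2); (1,0,1); (1,0,2); (1,1,1); (1,1,2); (1,2,1); (1,2,2)
under PSO → (0,0,1); (0,0,2); (0,1,1); (0,1,2); (0,2,1); (0,2,2); (1,0,1); (1,0,2); (1,1,1); (1,1,2); (1,2,1); (1,2,2)
target (0,0,1) ∈ {TSO,PSO}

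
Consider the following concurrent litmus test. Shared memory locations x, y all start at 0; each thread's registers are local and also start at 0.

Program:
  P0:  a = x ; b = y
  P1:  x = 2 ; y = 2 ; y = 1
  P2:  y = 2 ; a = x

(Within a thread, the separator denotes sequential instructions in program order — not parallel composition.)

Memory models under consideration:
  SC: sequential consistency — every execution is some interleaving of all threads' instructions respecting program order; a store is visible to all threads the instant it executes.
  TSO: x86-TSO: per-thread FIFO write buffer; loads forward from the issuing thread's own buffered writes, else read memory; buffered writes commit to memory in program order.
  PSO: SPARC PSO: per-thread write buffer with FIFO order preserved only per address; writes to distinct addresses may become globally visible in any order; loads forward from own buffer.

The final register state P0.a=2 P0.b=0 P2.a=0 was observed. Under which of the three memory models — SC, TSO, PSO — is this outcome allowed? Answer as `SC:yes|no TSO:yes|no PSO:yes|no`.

SC:no TSO:yes PSO:yes

outcome vector order: (P0.a,P0.b,P2.a)
under SC → 000; 002; 010; 012; 020; 022; 202; 210; 212; 220; 222
under TSO → 000; 002; 010; 012; 020; 022; 200; 202; 210; 212; 220; 222
under PSO → 000; 002; 010; 012; 020; 022; 200; 202; 210; 212; 220; 222
target 200 ∈ {TSO,PSO}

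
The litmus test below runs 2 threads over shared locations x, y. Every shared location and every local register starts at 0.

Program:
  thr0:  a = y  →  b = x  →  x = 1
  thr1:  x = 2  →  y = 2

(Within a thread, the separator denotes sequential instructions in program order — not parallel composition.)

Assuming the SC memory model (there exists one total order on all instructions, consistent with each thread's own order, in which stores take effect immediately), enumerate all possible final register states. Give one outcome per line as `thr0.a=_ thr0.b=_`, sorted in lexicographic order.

outcome vector order: (thr0.a,thr0.b)
|SC outcomes| = 3

thr0.a=0 thr0.b=0
thr0.a=0 thr0.b=2
thr0.a=2 thr0.b=2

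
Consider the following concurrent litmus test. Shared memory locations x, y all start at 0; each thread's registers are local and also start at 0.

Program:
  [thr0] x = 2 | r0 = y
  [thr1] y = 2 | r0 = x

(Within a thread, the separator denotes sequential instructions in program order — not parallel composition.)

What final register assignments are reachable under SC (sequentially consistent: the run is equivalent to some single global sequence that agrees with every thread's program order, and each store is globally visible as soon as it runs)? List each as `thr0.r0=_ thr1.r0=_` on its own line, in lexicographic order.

outcome vector order: (thr0.r0,thr1.r0)
|SC outcomes| = 3

thr0.r0=0 thr1.r0=2
thr0.r0=2 thr1.r0=0
thr0.r0=2 thr1.r0=2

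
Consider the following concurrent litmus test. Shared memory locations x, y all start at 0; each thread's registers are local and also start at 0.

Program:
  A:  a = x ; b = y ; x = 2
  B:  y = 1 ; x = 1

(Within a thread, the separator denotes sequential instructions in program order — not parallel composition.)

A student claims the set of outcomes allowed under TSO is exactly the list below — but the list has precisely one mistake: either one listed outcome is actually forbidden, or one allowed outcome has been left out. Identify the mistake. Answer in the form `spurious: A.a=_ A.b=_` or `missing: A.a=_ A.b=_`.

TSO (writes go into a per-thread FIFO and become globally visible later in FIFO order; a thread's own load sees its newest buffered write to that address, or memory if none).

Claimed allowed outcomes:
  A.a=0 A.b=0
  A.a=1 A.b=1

outcome vector order: (A.a,A.b)
under TSO → <0 0>; <0 1>; <1 1>
TSO∖claimed = {<0 1>}

missing: A.a=0 A.b=1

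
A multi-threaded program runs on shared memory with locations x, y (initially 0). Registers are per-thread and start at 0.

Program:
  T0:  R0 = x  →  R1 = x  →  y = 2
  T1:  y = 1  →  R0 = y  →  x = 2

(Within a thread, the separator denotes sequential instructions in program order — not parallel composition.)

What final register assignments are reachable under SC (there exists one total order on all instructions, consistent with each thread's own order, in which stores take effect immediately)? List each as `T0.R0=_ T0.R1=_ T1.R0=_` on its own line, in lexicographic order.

outcome vector order: (T0.R0,T0.R1,T1.R0)
|SC outcomes| = 4

T0.R0=0 T0.R1=0 T1.R0=1
T0.R0=0 T0.R1=0 T1.R0=2
T0.R0=0 T0.R1=2 T1.R0=1
T0.R0=2 T0.R1=2 T1.R0=1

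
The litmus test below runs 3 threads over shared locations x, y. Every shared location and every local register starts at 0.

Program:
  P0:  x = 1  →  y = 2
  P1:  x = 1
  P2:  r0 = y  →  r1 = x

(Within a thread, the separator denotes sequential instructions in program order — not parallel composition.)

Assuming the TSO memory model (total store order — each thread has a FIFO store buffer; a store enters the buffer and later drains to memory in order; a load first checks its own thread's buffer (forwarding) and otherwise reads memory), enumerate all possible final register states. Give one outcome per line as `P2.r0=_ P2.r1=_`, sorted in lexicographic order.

P2.r0=0 P2.r1=0
P2.r0=0 P2.r1=1
P2.r0=2 P2.r1=1

outcome vector order: (P2.r0,P2.r1)
|TSO outcomes| = 3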